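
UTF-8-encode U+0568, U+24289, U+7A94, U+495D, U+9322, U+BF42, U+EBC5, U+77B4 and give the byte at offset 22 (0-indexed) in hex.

U+0568 → 2-byte form D5 A8 at offsets 0–1.
U+24289 → 4-byte form F0 A4 8A 89 at offsets 2–5.
U+7A94 → 3-byte form E7 AA 94 at offsets 6–8.
U+495D → 3-byte form E4 A5 9D at offsets 9–11.
U+9322 → 3-byte form E9 8C A2 at offsets 12–14.
U+BF42 → 3-byte form EB BD 82 at offsets 15–17.
U+EBC5 → 3-byte form EE AF 85 at offsets 18–20.
U+77B4 → 3-byte form E7 9E B4 at offsets 21–23.
Offset 22 falls in char 8's range; it's byte 2 of E7 9E B4 = 0x9E.

0x9E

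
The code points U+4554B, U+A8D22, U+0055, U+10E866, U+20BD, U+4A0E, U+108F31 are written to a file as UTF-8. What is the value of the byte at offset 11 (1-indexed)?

0x8E

1-indexed offset 11 is 0-indexed offset 10.
U+4554B → 4-byte form F1 85 95 8B at offsets 0–3.
U+A8D22 → 4-byte form F2 A8 B4 A2 at offsets 4–7.
U+0055 → 1-byte form 55 at offsets 8–8.
U+10E866 → 4-byte form F4 8E A1 A6 at offsets 9–12.
Offset 10 falls in char 4's range; it's byte 2 of F4 8E A1 A6 = 0x8E.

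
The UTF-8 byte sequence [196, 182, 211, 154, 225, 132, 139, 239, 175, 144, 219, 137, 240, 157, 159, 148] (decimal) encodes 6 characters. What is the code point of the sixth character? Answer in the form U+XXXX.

Offset 0: leading byte 0xC4 = 11000100 → 2-byte char #1 = C4 B6.
Offset 2: leading byte 0xD3 = 11010011 → 2-byte char #2 = D3 9A.
Offset 4: leading byte 0xE1 = 11100001 → 3-byte char #3 = E1 84 8B.
Offset 7: leading byte 0xEF = 11101111 → 3-byte char #4 = EF AF 90.
Offset 10: leading byte 0xDB = 11011011 → 2-byte char #5 = DB 89.
Offset 12: leading byte 0xF0 = 11110000 → 4-byte char #6 = F0 9D 9F 94.
Leading byte 0xF0 = 11110000 matches 11110xxx → 4-byte sequence.
Byte 1: 0xF0 = 11110000, payload 000 (3 bits).
Byte 2: 0x9D = 10011101 (10xxxxxx ✓), payload 011101.
Byte 3: 0x9F = 10011111 (10xxxxxx ✓), payload 011111.
Byte 4: 0x94 = 10010100 (10xxxxxx ✓), payload 010100.
Concatenate: 000011101011111010100 = 0x1D7D4 (21 bits → U+1D7D4).

U+1D7D4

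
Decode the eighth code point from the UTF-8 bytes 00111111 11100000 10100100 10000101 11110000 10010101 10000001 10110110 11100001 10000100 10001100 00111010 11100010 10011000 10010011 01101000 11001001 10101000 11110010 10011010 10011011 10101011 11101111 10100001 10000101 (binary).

U+0268

Offset 0: leading byte 0x3F = 00111111 → 1-byte char #1 = 3F.
Offset 1: leading byte 0xE0 = 11100000 → 3-byte char #2 = E0 A4 85.
Offset 4: leading byte 0xF0 = 11110000 → 4-byte char #3 = F0 95 81 B6.
Offset 8: leading byte 0xE1 = 11100001 → 3-byte char #4 = E1 84 8C.
Offset 11: leading byte 0x3A = 00111010 → 1-byte char #5 = 3A.
Offset 12: leading byte 0xE2 = 11100010 → 3-byte char #6 = E2 98 93.
Offset 15: leading byte 0x68 = 01101000 → 1-byte char #7 = 68.
Offset 16: leading byte 0xC9 = 11001001 → 2-byte char #8 = C9 A8.
Leading byte 0xC9 = 11001001 matches 110xxxxx → 2-byte sequence.
Byte 1: 0xC9 = 11001001, payload 01001 (5 bits).
Byte 2: 0xA8 = 10101000 (10xxxxxx ✓), payload 101000.
Concatenate: 01001101000 = 0x268 (11 bits → U+0268).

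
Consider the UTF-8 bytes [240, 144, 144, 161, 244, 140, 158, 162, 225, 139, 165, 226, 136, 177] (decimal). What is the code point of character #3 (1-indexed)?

U+12E5

Offset 0: leading byte 0xF0 = 11110000 → 4-byte char #1 = F0 90 90 A1.
Offset 4: leading byte 0xF4 = 11110100 → 4-byte char #2 = F4 8C 9E A2.
Offset 8: leading byte 0xE1 = 11100001 → 3-byte char #3 = E1 8B A5.
Leading byte 0xE1 = 11100001 matches 1110xxxx → 3-byte sequence.
Byte 1: 0xE1 = 11100001, payload 0001 (4 bits).
Byte 2: 0x8B = 10001011 (10xxxxxx ✓), payload 001011.
Byte 3: 0xA5 = 10100101 (10xxxxxx ✓), payload 100101.
Concatenate: 0001001011100101 = 0x12E5 (16 bits → U+12E5).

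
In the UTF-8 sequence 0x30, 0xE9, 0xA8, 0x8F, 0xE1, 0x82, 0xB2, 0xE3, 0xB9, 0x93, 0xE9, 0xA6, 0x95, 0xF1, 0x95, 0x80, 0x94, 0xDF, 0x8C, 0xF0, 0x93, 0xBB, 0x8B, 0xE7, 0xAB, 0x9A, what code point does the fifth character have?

U+9995

Offset 0: leading byte 0x30 = 00110000 → 1-byte char #1 = 30.
Offset 1: leading byte 0xE9 = 11101001 → 3-byte char #2 = E9 A8 8F.
Offset 4: leading byte 0xE1 = 11100001 → 3-byte char #3 = E1 82 B2.
Offset 7: leading byte 0xE3 = 11100011 → 3-byte char #4 = E3 B9 93.
Offset 10: leading byte 0xE9 = 11101001 → 3-byte char #5 = E9 A6 95.
Leading byte 0xE9 = 11101001 matches 1110xxxx → 3-byte sequence.
Byte 1: 0xE9 = 11101001, payload 1001 (4 bits).
Byte 2: 0xA6 = 10100110 (10xxxxxx ✓), payload 100110.
Byte 3: 0x95 = 10010101 (10xxxxxx ✓), payload 010101.
Concatenate: 1001100110010101 = 0x9995 (16 bits → U+9995).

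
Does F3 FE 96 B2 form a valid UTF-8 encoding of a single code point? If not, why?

invalid (non-continuation byte where continuation expected)

Leading byte 0xF3 = 11110011 → 4-byte form.
Byte 2 is 0xFE = 11111110, which is not 10xxxxxx — expected a continuation byte.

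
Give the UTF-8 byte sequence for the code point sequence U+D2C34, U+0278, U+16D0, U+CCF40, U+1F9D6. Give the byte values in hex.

F3 92 B0 B4 C9 B8 E1 9B 90 F3 8C BD 80 F0 9F A7 96

U+D2C34: 4-byte form → F3 92 B0 B4.
U+0278: 2-byte form → C9 B8.
U+16D0: 3-byte form → E1 9B 90.
U+CCF40: 4-byte form → F3 8C BD 80.
U+1F9D6: 4-byte form → F0 9F A7 96.
Concatenated (17 bytes): F3 92 B0 B4 C9 B8 E1 9B 90 F3 8C BD 80 F0 9F A7 96.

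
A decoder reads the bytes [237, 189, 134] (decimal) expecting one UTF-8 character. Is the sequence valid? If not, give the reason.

Structurally a 3-byte sequence; payload = 0xDF46.
But 0xDF46 is in U+D800–U+DFFF, the surrogate range. Surrogates are not Unicode scalar values and are forbidden in UTF-8.

invalid (encodes a surrogate (U+D800–U+DFFF))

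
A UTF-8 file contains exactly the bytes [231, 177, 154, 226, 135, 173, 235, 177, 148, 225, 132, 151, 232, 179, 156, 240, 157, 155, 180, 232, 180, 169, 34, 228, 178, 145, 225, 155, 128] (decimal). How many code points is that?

Byte at offset 0: 0xE7 = 11100111 → 3-byte char (#1). Advance 3.
Byte at offset 3: 0xE2 = 11100010 → 3-byte char (#2). Advance 3.
Byte at offset 6: 0xEB = 11101011 → 3-byte char (#3). Advance 3.
Byte at offset 9: 0xE1 = 11100001 → 3-byte char (#4). Advance 3.
Byte at offset 12: 0xE8 = 11101000 → 3-byte char (#5). Advance 3.
Byte at offset 15: 0xF0 = 11110000 → 4-byte char (#6). Advance 4.
Byte at offset 19: 0xE8 = 11101000 → 3-byte char (#7). Advance 3.
Byte at offset 22: 0x22 = 00100010 → 1-byte char (#8). Advance 1.
Byte at offset 23: 0xE4 = 11100100 → 3-byte char (#9). Advance 3.
Byte at offset 26: 0xE1 = 11100001 → 3-byte char (#10). Advance 3.
Reached end at offset 29 after 10 code points.

10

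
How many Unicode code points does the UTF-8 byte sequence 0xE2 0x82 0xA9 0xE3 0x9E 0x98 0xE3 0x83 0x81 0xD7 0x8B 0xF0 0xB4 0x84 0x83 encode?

Byte at offset 0: 0xE2 = 11100010 → 3-byte char (#1). Advance 3.
Byte at offset 3: 0xE3 = 11100011 → 3-byte char (#2). Advance 3.
Byte at offset 6: 0xE3 = 11100011 → 3-byte char (#3). Advance 3.
Byte at offset 9: 0xD7 = 11010111 → 2-byte char (#4). Advance 2.
Byte at offset 11: 0xF0 = 11110000 → 4-byte char (#5). Advance 4.
Reached end at offset 15 after 5 code points.

5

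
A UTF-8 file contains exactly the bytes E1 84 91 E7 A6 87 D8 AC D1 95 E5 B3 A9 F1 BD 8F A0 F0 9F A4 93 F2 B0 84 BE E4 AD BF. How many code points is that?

Byte at offset 0: 0xE1 = 11100001 → 3-byte char (#1). Advance 3.
Byte at offset 3: 0xE7 = 11100111 → 3-byte char (#2). Advance 3.
Byte at offset 6: 0xD8 = 11011000 → 2-byte char (#3). Advance 2.
Byte at offset 8: 0xD1 = 11010001 → 2-byte char (#4). Advance 2.
Byte at offset 10: 0xE5 = 11100101 → 3-byte char (#5). Advance 3.
Byte at offset 13: 0xF1 = 11110001 → 4-byte char (#6). Advance 4.
Byte at offset 17: 0xF0 = 11110000 → 4-byte char (#7). Advance 4.
Byte at offset 21: 0xF2 = 11110010 → 4-byte char (#8). Advance 4.
Byte at offset 25: 0xE4 = 11100100 → 3-byte char (#9). Advance 3.
Reached end at offset 28 after 9 code points.

9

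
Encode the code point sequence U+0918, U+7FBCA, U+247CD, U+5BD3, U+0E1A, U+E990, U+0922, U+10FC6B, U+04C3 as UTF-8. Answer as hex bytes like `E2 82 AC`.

E0 A4 98 F1 BF AF 8A F0 A4 9F 8D E5 AF 93 E0 B8 9A EE A6 90 E0 A4 A2 F4 8F B1 AB D3 83

U+0918: 3-byte form → E0 A4 98.
U+7FBCA: 4-byte form → F1 BF AF 8A.
U+247CD: 4-byte form → F0 A4 9F 8D.
U+5BD3: 3-byte form → E5 AF 93.
U+0E1A: 3-byte form → E0 B8 9A.
U+E990: 3-byte form → EE A6 90.
U+0922: 3-byte form → E0 A4 A2.
U+10FC6B: 4-byte form → F4 8F B1 AB.
U+04C3: 2-byte form → D3 83.
Concatenated (29 bytes): E0 A4 98 F1 BF AF 8A F0 A4 9F 8D E5 AF 93 E0 B8 9A EE A6 90 E0 A4 A2 F4 8F B1 AB D3 83.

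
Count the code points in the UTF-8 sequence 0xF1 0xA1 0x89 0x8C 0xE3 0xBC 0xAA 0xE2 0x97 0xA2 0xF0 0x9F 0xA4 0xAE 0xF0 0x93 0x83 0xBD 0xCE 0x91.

6

Byte at offset 0: 0xF1 = 11110001 → 4-byte char (#1). Advance 4.
Byte at offset 4: 0xE3 = 11100011 → 3-byte char (#2). Advance 3.
Byte at offset 7: 0xE2 = 11100010 → 3-byte char (#3). Advance 3.
Byte at offset 10: 0xF0 = 11110000 → 4-byte char (#4). Advance 4.
Byte at offset 14: 0xF0 = 11110000 → 4-byte char (#5). Advance 4.
Byte at offset 18: 0xCE = 11001110 → 2-byte char (#6). Advance 2.
Reached end at offset 20 after 6 code points.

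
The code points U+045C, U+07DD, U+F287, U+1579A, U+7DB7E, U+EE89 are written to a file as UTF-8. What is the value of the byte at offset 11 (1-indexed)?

1-indexed offset 11 is 0-indexed offset 10.
U+045C → 2-byte form D1 9C at offsets 0–1.
U+07DD → 2-byte form DF 9D at offsets 2–3.
U+F287 → 3-byte form EF 8A 87 at offsets 4–6.
U+1579A → 4-byte form F0 95 9E 9A at offsets 7–10.
Offset 10 falls in char 4's range; it's byte 4 of F0 95 9E 9A = 0x9A.

0x9A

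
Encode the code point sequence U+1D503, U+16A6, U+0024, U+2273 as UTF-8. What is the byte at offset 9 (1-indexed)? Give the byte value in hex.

0xE2

1-indexed offset 9 is 0-indexed offset 8.
U+1D503 → 4-byte form F0 9D 94 83 at offsets 0–3.
U+16A6 → 3-byte form E1 9A A6 at offsets 4–6.
U+0024 → 1-byte form 24 at offsets 7–7.
U+2273 → 3-byte form E2 89 B3 at offsets 8–10.
Offset 8 falls in char 4's range; it's byte 1 of E2 89 B3 = 0xE2.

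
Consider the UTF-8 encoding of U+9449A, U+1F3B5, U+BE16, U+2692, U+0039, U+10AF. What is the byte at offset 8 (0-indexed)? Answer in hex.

U+9449A → 4-byte form F2 94 92 9A at offsets 0–3.
U+1F3B5 → 4-byte form F0 9F 8E B5 at offsets 4–7.
U+BE16 → 3-byte form EB B8 96 at offsets 8–10.
Offset 8 falls in char 3's range; it's byte 1 of EB B8 96 = 0xEB.

0xEB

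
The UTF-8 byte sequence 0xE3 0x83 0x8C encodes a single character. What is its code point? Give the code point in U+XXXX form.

U+30CC

Leading byte 0xE3 = 11100011 matches 1110xxxx → 3-byte sequence.
Byte 1: 0xE3 = 11100011, payload 0011 (4 bits).
Byte 2: 0x83 = 10000011 (10xxxxxx ✓), payload 000011.
Byte 3: 0x8C = 10001100 (10xxxxxx ✓), payload 001100.
Concatenate: 0011000011001100 = 0x30CC (16 bits → U+30CC).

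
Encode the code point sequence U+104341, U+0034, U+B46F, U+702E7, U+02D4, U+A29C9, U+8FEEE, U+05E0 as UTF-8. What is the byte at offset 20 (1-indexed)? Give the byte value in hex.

0x8F

1-indexed offset 20 is 0-indexed offset 19.
U+104341 → 4-byte form F4 84 8D 81 at offsets 0–3.
U+0034 → 1-byte form 34 at offsets 4–4.
U+B46F → 3-byte form EB 91 AF at offsets 5–7.
U+702E7 → 4-byte form F1 B0 8B A7 at offsets 8–11.
U+02D4 → 2-byte form CB 94 at offsets 12–13.
U+A29C9 → 4-byte form F2 A2 A7 89 at offsets 14–17.
U+8FEEE → 4-byte form F2 8F BB AE at offsets 18–21.
Offset 19 falls in char 7's range; it's byte 2 of F2 8F BB AE = 0x8F.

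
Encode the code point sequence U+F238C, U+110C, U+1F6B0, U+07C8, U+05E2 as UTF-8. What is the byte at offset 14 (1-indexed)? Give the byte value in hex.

1-indexed offset 14 is 0-indexed offset 13.
U+F238C → 4-byte form F3 B2 8E 8C at offsets 0–3.
U+110C → 3-byte form E1 84 8C at offsets 4–6.
U+1F6B0 → 4-byte form F0 9F 9A B0 at offsets 7–10.
U+07C8 → 2-byte form DF 88 at offsets 11–12.
U+05E2 → 2-byte form D7 A2 at offsets 13–14.
Offset 13 falls in char 5's range; it's byte 1 of D7 A2 = 0xD7.

0xD7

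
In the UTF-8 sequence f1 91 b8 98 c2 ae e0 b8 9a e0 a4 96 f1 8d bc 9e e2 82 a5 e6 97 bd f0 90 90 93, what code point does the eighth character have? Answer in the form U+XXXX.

U+10413

Offset 0: leading byte 0xF1 = 11110001 → 4-byte char #1 = F1 91 B8 98.
Offset 4: leading byte 0xC2 = 11000010 → 2-byte char #2 = C2 AE.
Offset 6: leading byte 0xE0 = 11100000 → 3-byte char #3 = E0 B8 9A.
Offset 9: leading byte 0xE0 = 11100000 → 3-byte char #4 = E0 A4 96.
Offset 12: leading byte 0xF1 = 11110001 → 4-byte char #5 = F1 8D BC 9E.
Offset 16: leading byte 0xE2 = 11100010 → 3-byte char #6 = E2 82 A5.
Offset 19: leading byte 0xE6 = 11100110 → 3-byte char #7 = E6 97 BD.
Offset 22: leading byte 0xF0 = 11110000 → 4-byte char #8 = F0 90 90 93.
Leading byte 0xF0 = 11110000 matches 11110xxx → 4-byte sequence.
Byte 1: 0xF0 = 11110000, payload 000 (3 bits).
Byte 2: 0x90 = 10010000 (10xxxxxx ✓), payload 010000.
Byte 3: 0x90 = 10010000 (10xxxxxx ✓), payload 010000.
Byte 4: 0x93 = 10010011 (10xxxxxx ✓), payload 010011.
Concatenate: 000010000010000010011 = 0x10413 (21 bits → U+10413).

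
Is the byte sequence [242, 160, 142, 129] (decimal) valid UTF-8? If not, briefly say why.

valid

Leading byte 0xF2 = 11110010 → 4-byte form.
Continuation bytes 0xA0=10100000, 0x8E=10001110, 0x81=10000001 all match 10xxxxxx.
Decoded value 0xA0381 is ≥ 0x10000 (shortest form) and not a surrogate.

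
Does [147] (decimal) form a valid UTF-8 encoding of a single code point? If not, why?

invalid (continuation byte with no leading byte)

Byte 0x93 = 10010011 has the form 10xxxxxx — a continuation byte — but there is no preceding leading byte.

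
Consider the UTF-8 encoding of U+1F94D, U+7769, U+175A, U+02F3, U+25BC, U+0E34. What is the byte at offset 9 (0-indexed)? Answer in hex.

0x9A

U+1F94D → 4-byte form F0 9F A5 8D at offsets 0–3.
U+7769 → 3-byte form E7 9D A9 at offsets 4–6.
U+175A → 3-byte form E1 9D 9A at offsets 7–9.
Offset 9 falls in char 3's range; it's byte 3 of E1 9D 9A = 0x9A.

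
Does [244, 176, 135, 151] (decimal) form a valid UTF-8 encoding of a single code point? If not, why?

invalid (encodes a value above U+10FFFF)

Leading byte 0xF4 = 11110100 → 4-byte form.
Payload = 0x1301D7, which exceeds U+10FFFF, the maximum Unicode code point. (Leading bytes F5–FF, or F4 followed by ≥ 0x90, are invalid.)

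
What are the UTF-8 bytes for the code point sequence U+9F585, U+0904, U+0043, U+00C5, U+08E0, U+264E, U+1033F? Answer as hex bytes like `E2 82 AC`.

F2 9F 96 85 E0 A4 84 43 C3 85 E0 A3 A0 E2 99 8E F0 90 8C BF

U+9F585: 4-byte form → F2 9F 96 85.
U+0904: 3-byte form → E0 A4 84.
U+0043: 1-byte form → 43.
U+00C5: 2-byte form → C3 85.
U+08E0: 3-byte form → E0 A3 A0.
U+264E: 3-byte form → E2 99 8E.
U+1033F: 4-byte form → F0 90 8C BF.
Concatenated (20 bytes): F2 9F 96 85 E0 A4 84 43 C3 85 E0 A3 A0 E2 99 8E F0 90 8C BF.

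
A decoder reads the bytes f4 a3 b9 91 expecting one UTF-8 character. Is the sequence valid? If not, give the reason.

invalid (encodes a value above U+10FFFF)

Leading byte 0xF4 = 11110100 → 4-byte form.
Payload = 0x123E51, which exceeds U+10FFFF, the maximum Unicode code point. (Leading bytes F5–FF, or F4 followed by ≥ 0x90, are invalid.)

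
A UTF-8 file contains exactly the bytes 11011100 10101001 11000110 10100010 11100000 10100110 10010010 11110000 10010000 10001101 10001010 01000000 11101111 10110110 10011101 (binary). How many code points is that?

6

Byte at offset 0: 0xDC = 11011100 → 2-byte char (#1). Advance 2.
Byte at offset 2: 0xC6 = 11000110 → 2-byte char (#2). Advance 2.
Byte at offset 4: 0xE0 = 11100000 → 3-byte char (#3). Advance 3.
Byte at offset 7: 0xF0 = 11110000 → 4-byte char (#4). Advance 4.
Byte at offset 11: 0x40 = 01000000 → 1-byte char (#5). Advance 1.
Byte at offset 12: 0xEF = 11101111 → 3-byte char (#6). Advance 3.
Reached end at offset 15 after 6 code points.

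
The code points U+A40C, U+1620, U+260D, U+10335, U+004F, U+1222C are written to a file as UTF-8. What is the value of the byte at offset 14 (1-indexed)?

1-indexed offset 14 is 0-indexed offset 13.
U+A40C → 3-byte form EA 90 8C at offsets 0–2.
U+1620 → 3-byte form E1 98 A0 at offsets 3–5.
U+260D → 3-byte form E2 98 8D at offsets 6–8.
U+10335 → 4-byte form F0 90 8C B5 at offsets 9–12.
U+004F → 1-byte form 4F at offsets 13–13.
Offset 13 falls in char 5's range; it's byte 1 of 4F = 0x4F.

0x4F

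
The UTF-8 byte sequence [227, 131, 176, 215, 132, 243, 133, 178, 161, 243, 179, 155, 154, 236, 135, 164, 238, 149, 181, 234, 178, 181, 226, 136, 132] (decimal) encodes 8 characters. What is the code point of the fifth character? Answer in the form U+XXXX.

U+C1E4

Offset 0: leading byte 0xE3 = 11100011 → 3-byte char #1 = E3 83 B0.
Offset 3: leading byte 0xD7 = 11010111 → 2-byte char #2 = D7 84.
Offset 5: leading byte 0xF3 = 11110011 → 4-byte char #3 = F3 85 B2 A1.
Offset 9: leading byte 0xF3 = 11110011 → 4-byte char #4 = F3 B3 9B 9A.
Offset 13: leading byte 0xEC = 11101100 → 3-byte char #5 = EC 87 A4.
Leading byte 0xEC = 11101100 matches 1110xxxx → 3-byte sequence.
Byte 1: 0xEC = 11101100, payload 1100 (4 bits).
Byte 2: 0x87 = 10000111 (10xxxxxx ✓), payload 000111.
Byte 3: 0xA4 = 10100100 (10xxxxxx ✓), payload 100100.
Concatenate: 1100000111100100 = 0xC1E4 (16 bits → U+C1E4).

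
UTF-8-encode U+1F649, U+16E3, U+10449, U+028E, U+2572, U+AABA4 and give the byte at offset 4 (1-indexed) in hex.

0x89

1-indexed offset 4 is 0-indexed offset 3.
U+1F649 → 4-byte form F0 9F 99 89 at offsets 0–3.
Offset 3 falls in char 1's range; it's byte 4 of F0 9F 99 89 = 0x89.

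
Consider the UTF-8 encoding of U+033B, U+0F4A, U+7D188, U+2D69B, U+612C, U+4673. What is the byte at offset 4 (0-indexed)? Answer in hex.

U+033B → 2-byte form CC BB at offsets 0–1.
U+0F4A → 3-byte form E0 BD 8A at offsets 2–4.
Offset 4 falls in char 2's range; it's byte 3 of E0 BD 8A = 0x8A.

0x8A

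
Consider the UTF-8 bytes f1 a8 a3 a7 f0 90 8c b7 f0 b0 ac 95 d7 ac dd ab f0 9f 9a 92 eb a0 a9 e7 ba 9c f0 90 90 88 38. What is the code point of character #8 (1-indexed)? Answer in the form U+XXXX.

Offset 0: leading byte 0xF1 = 11110001 → 4-byte char #1 = F1 A8 A3 A7.
Offset 4: leading byte 0xF0 = 11110000 → 4-byte char #2 = F0 90 8C B7.
Offset 8: leading byte 0xF0 = 11110000 → 4-byte char #3 = F0 B0 AC 95.
Offset 12: leading byte 0xD7 = 11010111 → 2-byte char #4 = D7 AC.
Offset 14: leading byte 0xDD = 11011101 → 2-byte char #5 = DD AB.
Offset 16: leading byte 0xF0 = 11110000 → 4-byte char #6 = F0 9F 9A 92.
Offset 20: leading byte 0xEB = 11101011 → 3-byte char #7 = EB A0 A9.
Offset 23: leading byte 0xE7 = 11100111 → 3-byte char #8 = E7 BA 9C.
Leading byte 0xE7 = 11100111 matches 1110xxxx → 3-byte sequence.
Byte 1: 0xE7 = 11100111, payload 0111 (4 bits).
Byte 2: 0xBA = 10111010 (10xxxxxx ✓), payload 111010.
Byte 3: 0x9C = 10011100 (10xxxxxx ✓), payload 011100.
Concatenate: 0111111010011100 = 0x7E9C (16 bits → U+7E9C).

U+7E9C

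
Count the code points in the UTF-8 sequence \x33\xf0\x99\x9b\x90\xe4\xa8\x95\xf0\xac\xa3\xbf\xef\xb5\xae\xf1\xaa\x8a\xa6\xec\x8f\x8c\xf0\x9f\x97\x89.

8

Byte at offset 0: 0x33 = 00110011 → 1-byte char (#1). Advance 1.
Byte at offset 1: 0xF0 = 11110000 → 4-byte char (#2). Advance 4.
Byte at offset 5: 0xE4 = 11100100 → 3-byte char (#3). Advance 3.
Byte at offset 8: 0xF0 = 11110000 → 4-byte char (#4). Advance 4.
Byte at offset 12: 0xEF = 11101111 → 3-byte char (#5). Advance 3.
Byte at offset 15: 0xF1 = 11110001 → 4-byte char (#6). Advance 4.
Byte at offset 19: 0xEC = 11101100 → 3-byte char (#7). Advance 3.
Byte at offset 22: 0xF0 = 11110000 → 4-byte char (#8). Advance 4.
Reached end at offset 26 after 8 code points.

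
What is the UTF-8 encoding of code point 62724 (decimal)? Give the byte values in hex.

U+F504 = 0xF504 = 62724 decimal. In range U+0800–U+FFFF → 3-byte form: 1110xxxx 10xxxxxx 10xxxxxx.
Binary (16 bits): 1111010100000100.
Split 4+6+6: 1111 | 010100 | 000100.
Byte 1: 11101111 = 0xEF.
Byte 2: 10010100 = 0x94.
Byte 3: 10000100 = 0x84.

EF 94 84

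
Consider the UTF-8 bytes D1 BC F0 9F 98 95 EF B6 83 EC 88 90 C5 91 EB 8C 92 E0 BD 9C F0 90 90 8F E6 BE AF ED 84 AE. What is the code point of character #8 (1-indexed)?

Offset 0: leading byte 0xD1 = 11010001 → 2-byte char #1 = D1 BC.
Offset 2: leading byte 0xF0 = 11110000 → 4-byte char #2 = F0 9F 98 95.
Offset 6: leading byte 0xEF = 11101111 → 3-byte char #3 = EF B6 83.
Offset 9: leading byte 0xEC = 11101100 → 3-byte char #4 = EC 88 90.
Offset 12: leading byte 0xC5 = 11000101 → 2-byte char #5 = C5 91.
Offset 14: leading byte 0xEB = 11101011 → 3-byte char #6 = EB 8C 92.
Offset 17: leading byte 0xE0 = 11100000 → 3-byte char #7 = E0 BD 9C.
Offset 20: leading byte 0xF0 = 11110000 → 4-byte char #8 = F0 90 90 8F.
Leading byte 0xF0 = 11110000 matches 11110xxx → 4-byte sequence.
Byte 1: 0xF0 = 11110000, payload 000 (3 bits).
Byte 2: 0x90 = 10010000 (10xxxxxx ✓), payload 010000.
Byte 3: 0x90 = 10010000 (10xxxxxx ✓), payload 010000.
Byte 4: 0x8F = 10001111 (10xxxxxx ✓), payload 001111.
Concatenate: 000010000010000001111 = 0x1040F (21 bits → U+1040F).

U+1040F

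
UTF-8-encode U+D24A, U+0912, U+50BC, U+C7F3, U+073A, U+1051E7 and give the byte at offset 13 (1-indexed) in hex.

1-indexed offset 13 is 0-indexed offset 12.
U+D24A → 3-byte form ED 89 8A at offsets 0–2.
U+0912 → 3-byte form E0 A4 92 at offsets 3–5.
U+50BC → 3-byte form E5 82 BC at offsets 6–8.
U+C7F3 → 3-byte form EC 9F B3 at offsets 9–11.
U+073A → 2-byte form DC BA at offsets 12–13.
Offset 12 falls in char 5's range; it's byte 1 of DC BA = 0xDC.

0xDC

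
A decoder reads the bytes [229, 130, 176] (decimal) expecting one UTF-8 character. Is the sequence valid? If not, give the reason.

Leading byte 0xE5 = 11100101 → 3-byte form.
Continuation bytes 0x82=10000010, 0xB0=10110000 all match 10xxxxxx.
Decoded value 0x50B0 is ≥ 0x800 (shortest form) and not a surrogate.

valid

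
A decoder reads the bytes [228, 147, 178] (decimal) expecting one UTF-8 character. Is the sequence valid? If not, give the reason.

valid

Leading byte 0xE4 = 11100100 → 3-byte form.
Continuation bytes 0x93=10010011, 0xB2=10110010 all match 10xxxxxx.
Decoded value 0x44F2 is ≥ 0x800 (shortest form) and not a surrogate.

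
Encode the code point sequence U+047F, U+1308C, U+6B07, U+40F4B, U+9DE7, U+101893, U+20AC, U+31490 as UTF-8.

D1 BF F0 93 82 8C E6 AC 87 F1 80 BD 8B E9 B7 A7 F4 81 A2 93 E2 82 AC F0 B1 92 90

U+047F: 2-byte form → D1 BF.
U+1308C: 4-byte form → F0 93 82 8C.
U+6B07: 3-byte form → E6 AC 87.
U+40F4B: 4-byte form → F1 80 BD 8B.
U+9DE7: 3-byte form → E9 B7 A7.
U+101893: 4-byte form → F4 81 A2 93.
U+20AC: 3-byte form → E2 82 AC.
U+31490: 4-byte form → F0 B1 92 90.
Concatenated (27 bytes): D1 BF F0 93 82 8C E6 AC 87 F1 80 BD 8B E9 B7 A7 F4 81 A2 93 E2 82 AC F0 B1 92 90.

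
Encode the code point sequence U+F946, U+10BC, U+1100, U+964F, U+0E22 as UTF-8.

U+F946: 3-byte form → EF A5 86.
U+10BC: 3-byte form → E1 82 BC.
U+1100: 3-byte form → E1 84 80.
U+964F: 3-byte form → E9 99 8F.
U+0E22: 3-byte form → E0 B8 A2.
Concatenated (15 bytes): EF A5 86 E1 82 BC E1 84 80 E9 99 8F E0 B8 A2.

EF A5 86 E1 82 BC E1 84 80 E9 99 8F E0 B8 A2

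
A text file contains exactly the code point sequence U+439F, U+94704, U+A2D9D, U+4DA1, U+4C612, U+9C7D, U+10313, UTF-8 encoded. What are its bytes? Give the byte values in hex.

U+439F: 3-byte form → E4 8E 9F.
U+94704: 4-byte form → F2 94 9C 84.
U+A2D9D: 4-byte form → F2 A2 B6 9D.
U+4DA1: 3-byte form → E4 B6 A1.
U+4C612: 4-byte form → F1 8C 98 92.
U+9C7D: 3-byte form → E9 B1 BD.
U+10313: 4-byte form → F0 90 8C 93.
Concatenated (25 bytes): E4 8E 9F F2 94 9C 84 F2 A2 B6 9D E4 B6 A1 F1 8C 98 92 E9 B1 BD F0 90 8C 93.

E4 8E 9F F2 94 9C 84 F2 A2 B6 9D E4 B6 A1 F1 8C 98 92 E9 B1 BD F0 90 8C 93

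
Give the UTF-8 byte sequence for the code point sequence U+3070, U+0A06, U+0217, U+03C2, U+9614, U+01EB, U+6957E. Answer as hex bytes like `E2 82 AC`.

E3 81 B0 E0 A8 86 C8 97 CF 82 E9 98 94 C7 AB F1 A9 95 BE

U+3070: 3-byte form → E3 81 B0.
U+0A06: 3-byte form → E0 A8 86.
U+0217: 2-byte form → C8 97.
U+03C2: 2-byte form → CF 82.
U+9614: 3-byte form → E9 98 94.
U+01EB: 2-byte form → C7 AB.
U+6957E: 4-byte form → F1 A9 95 BE.
Concatenated (19 bytes): E3 81 B0 E0 A8 86 C8 97 CF 82 E9 98 94 C7 AB F1 A9 95 BE.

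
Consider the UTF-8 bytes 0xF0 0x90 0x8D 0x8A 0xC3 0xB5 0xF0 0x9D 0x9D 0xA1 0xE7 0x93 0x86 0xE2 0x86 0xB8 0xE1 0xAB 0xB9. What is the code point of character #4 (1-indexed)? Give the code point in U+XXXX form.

U+74C6

Offset 0: leading byte 0xF0 = 11110000 → 4-byte char #1 = F0 90 8D 8A.
Offset 4: leading byte 0xC3 = 11000011 → 2-byte char #2 = C3 B5.
Offset 6: leading byte 0xF0 = 11110000 → 4-byte char #3 = F0 9D 9D A1.
Offset 10: leading byte 0xE7 = 11100111 → 3-byte char #4 = E7 93 86.
Leading byte 0xE7 = 11100111 matches 1110xxxx → 3-byte sequence.
Byte 1: 0xE7 = 11100111, payload 0111 (4 bits).
Byte 2: 0x93 = 10010011 (10xxxxxx ✓), payload 010011.
Byte 3: 0x86 = 10000110 (10xxxxxx ✓), payload 000110.
Concatenate: 0111010011000110 = 0x74C6 (16 bits → U+74C6).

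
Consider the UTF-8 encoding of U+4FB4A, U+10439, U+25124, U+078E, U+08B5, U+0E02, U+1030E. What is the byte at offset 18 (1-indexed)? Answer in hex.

1-indexed offset 18 is 0-indexed offset 17.
U+4FB4A → 4-byte form F1 8F AD 8A at offsets 0–3.
U+10439 → 4-byte form F0 90 90 B9 at offsets 4–7.
U+25124 → 4-byte form F0 A5 84 A4 at offsets 8–11.
U+078E → 2-byte form DE 8E at offsets 12–13.
U+08B5 → 3-byte form E0 A2 B5 at offsets 14–16.
U+0E02 → 3-byte form E0 B8 82 at offsets 17–19.
Offset 17 falls in char 6's range; it's byte 1 of E0 B8 82 = 0xE0.

0xE0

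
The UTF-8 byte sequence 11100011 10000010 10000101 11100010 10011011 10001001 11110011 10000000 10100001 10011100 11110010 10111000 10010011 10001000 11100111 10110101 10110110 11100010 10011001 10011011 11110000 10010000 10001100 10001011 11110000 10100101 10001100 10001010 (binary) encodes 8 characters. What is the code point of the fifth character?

U+7D76

Offset 0: leading byte 0xE3 = 11100011 → 3-byte char #1 = E3 82 85.
Offset 3: leading byte 0xE2 = 11100010 → 3-byte char #2 = E2 9B 89.
Offset 6: leading byte 0xF3 = 11110011 → 4-byte char #3 = F3 80 A1 9C.
Offset 10: leading byte 0xF2 = 11110010 → 4-byte char #4 = F2 B8 93 88.
Offset 14: leading byte 0xE7 = 11100111 → 3-byte char #5 = E7 B5 B6.
Leading byte 0xE7 = 11100111 matches 1110xxxx → 3-byte sequence.
Byte 1: 0xE7 = 11100111, payload 0111 (4 bits).
Byte 2: 0xB5 = 10110101 (10xxxxxx ✓), payload 110101.
Byte 3: 0xB6 = 10110110 (10xxxxxx ✓), payload 110110.
Concatenate: 0111110101110110 = 0x7D76 (16 bits → U+7D76).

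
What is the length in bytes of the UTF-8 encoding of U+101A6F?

4

U+101A6F = 0x101A6F. UTF-8 uses 1 byte below 0x80, 2 below 0x800, 3 below 0x10000, 4 up to 0x10FFFF. 0x101A6F is in U+10000–U+10FFFF → 4 bytes.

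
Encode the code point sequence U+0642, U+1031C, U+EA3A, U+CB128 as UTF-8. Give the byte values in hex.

U+0642: 2-byte form → D9 82.
U+1031C: 4-byte form → F0 90 8C 9C.
U+EA3A: 3-byte form → EE A8 BA.
U+CB128: 4-byte form → F3 8B 84 A8.
Concatenated (13 bytes): D9 82 F0 90 8C 9C EE A8 BA F3 8B 84 A8.

D9 82 F0 90 8C 9C EE A8 BA F3 8B 84 A8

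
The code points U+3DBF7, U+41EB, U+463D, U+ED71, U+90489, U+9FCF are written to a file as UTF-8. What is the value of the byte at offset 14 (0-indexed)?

0x90

U+3DBF7 → 4-byte form F0 BD AF B7 at offsets 0–3.
U+41EB → 3-byte form E4 87 AB at offsets 4–6.
U+463D → 3-byte form E4 98 BD at offsets 7–9.
U+ED71 → 3-byte form EE B5 B1 at offsets 10–12.
U+90489 → 4-byte form F2 90 92 89 at offsets 13–16.
Offset 14 falls in char 5's range; it's byte 2 of F2 90 92 89 = 0x90.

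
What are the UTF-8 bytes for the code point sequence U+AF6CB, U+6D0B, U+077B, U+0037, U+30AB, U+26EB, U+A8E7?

F2 AF 9B 8B E6 B4 8B DD BB 37 E3 82 AB E2 9B AB EA A3 A7

U+AF6CB: 4-byte form → F2 AF 9B 8B.
U+6D0B: 3-byte form → E6 B4 8B.
U+077B: 2-byte form → DD BB.
U+0037: 1-byte form → 37.
U+30AB: 3-byte form → E3 82 AB.
U+26EB: 3-byte form → E2 9B AB.
U+A8E7: 3-byte form → EA A3 A7.
Concatenated (19 bytes): F2 AF 9B 8B E6 B4 8B DD BB 37 E3 82 AB E2 9B AB EA A3 A7.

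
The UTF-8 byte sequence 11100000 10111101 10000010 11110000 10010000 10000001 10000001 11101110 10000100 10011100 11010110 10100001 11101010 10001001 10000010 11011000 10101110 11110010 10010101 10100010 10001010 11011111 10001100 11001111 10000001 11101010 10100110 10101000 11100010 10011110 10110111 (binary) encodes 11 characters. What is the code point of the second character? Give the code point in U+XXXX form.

Offset 0: leading byte 0xE0 = 11100000 → 3-byte char #1 = E0 BD 82.
Offset 3: leading byte 0xF0 = 11110000 → 4-byte char #2 = F0 90 81 81.
Leading byte 0xF0 = 11110000 matches 11110xxx → 4-byte sequence.
Byte 1: 0xF0 = 11110000, payload 000 (3 bits).
Byte 2: 0x90 = 10010000 (10xxxxxx ✓), payload 010000.
Byte 3: 0x81 = 10000001 (10xxxxxx ✓), payload 000001.
Byte 4: 0x81 = 10000001 (10xxxxxx ✓), payload 000001.
Concatenate: 000010000000001000001 = 0x10041 (21 bits → U+10041).

U+10041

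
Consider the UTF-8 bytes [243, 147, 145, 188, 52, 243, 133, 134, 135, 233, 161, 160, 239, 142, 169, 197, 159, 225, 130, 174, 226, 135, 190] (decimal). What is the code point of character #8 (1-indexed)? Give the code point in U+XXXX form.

U+21FE

Offset 0: leading byte 0xF3 = 11110011 → 4-byte char #1 = F3 93 91 BC.
Offset 4: leading byte 0x34 = 00110100 → 1-byte char #2 = 34.
Offset 5: leading byte 0xF3 = 11110011 → 4-byte char #3 = F3 85 86 87.
Offset 9: leading byte 0xE9 = 11101001 → 3-byte char #4 = E9 A1 A0.
Offset 12: leading byte 0xEF = 11101111 → 3-byte char #5 = EF 8E A9.
Offset 15: leading byte 0xC5 = 11000101 → 2-byte char #6 = C5 9F.
Offset 17: leading byte 0xE1 = 11100001 → 3-byte char #7 = E1 82 AE.
Offset 20: leading byte 0xE2 = 11100010 → 3-byte char #8 = E2 87 BE.
Leading byte 0xE2 = 11100010 matches 1110xxxx → 3-byte sequence.
Byte 1: 0xE2 = 11100010, payload 0010 (4 bits).
Byte 2: 0x87 = 10000111 (10xxxxxx ✓), payload 000111.
Byte 3: 0xBE = 10111110 (10xxxxxx ✓), payload 111110.
Concatenate: 0010000111111110 = 0x21FE (16 bits → U+21FE).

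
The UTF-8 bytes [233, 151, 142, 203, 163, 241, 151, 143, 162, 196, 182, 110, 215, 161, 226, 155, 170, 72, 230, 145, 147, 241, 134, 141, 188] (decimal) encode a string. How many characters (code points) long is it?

Byte at offset 0: 0xE9 = 11101001 → 3-byte char (#1). Advance 3.
Byte at offset 3: 0xCB = 11001011 → 2-byte char (#2). Advance 2.
Byte at offset 5: 0xF1 = 11110001 → 4-byte char (#3). Advance 4.
Byte at offset 9: 0xC4 = 11000100 → 2-byte char (#4). Advance 2.
Byte at offset 11: 0x6E = 01101110 → 1-byte char (#5). Advance 1.
Byte at offset 12: 0xD7 = 11010111 → 2-byte char (#6). Advance 2.
Byte at offset 14: 0xE2 = 11100010 → 3-byte char (#7). Advance 3.
Byte at offset 17: 0x48 = 01001000 → 1-byte char (#8). Advance 1.
Byte at offset 18: 0xE6 = 11100110 → 3-byte char (#9). Advance 3.
Byte at offset 21: 0xF1 = 11110001 → 4-byte char (#10). Advance 4.
Reached end at offset 25 after 10 code points.

10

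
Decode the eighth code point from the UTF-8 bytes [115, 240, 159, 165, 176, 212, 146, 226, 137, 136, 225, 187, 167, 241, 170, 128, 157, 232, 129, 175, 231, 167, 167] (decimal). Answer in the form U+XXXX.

U+79E7

Offset 0: leading byte 0x73 = 01110011 → 1-byte char #1 = 73.
Offset 1: leading byte 0xF0 = 11110000 → 4-byte char #2 = F0 9F A5 B0.
Offset 5: leading byte 0xD4 = 11010100 → 2-byte char #3 = D4 92.
Offset 7: leading byte 0xE2 = 11100010 → 3-byte char #4 = E2 89 88.
Offset 10: leading byte 0xE1 = 11100001 → 3-byte char #5 = E1 BB A7.
Offset 13: leading byte 0xF1 = 11110001 → 4-byte char #6 = F1 AA 80 9D.
Offset 17: leading byte 0xE8 = 11101000 → 3-byte char #7 = E8 81 AF.
Offset 20: leading byte 0xE7 = 11100111 → 3-byte char #8 = E7 A7 A7.
Leading byte 0xE7 = 11100111 matches 1110xxxx → 3-byte sequence.
Byte 1: 0xE7 = 11100111, payload 0111 (4 bits).
Byte 2: 0xA7 = 10100111 (10xxxxxx ✓), payload 100111.
Byte 3: 0xA7 = 10100111 (10xxxxxx ✓), payload 100111.
Concatenate: 0111100111100111 = 0x79E7 (16 bits → U+79E7).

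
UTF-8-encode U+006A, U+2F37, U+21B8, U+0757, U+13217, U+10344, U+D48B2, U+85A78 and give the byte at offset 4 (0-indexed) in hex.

U+006A → 1-byte form 6A at offsets 0–0.
U+2F37 → 3-byte form E2 BC B7 at offsets 1–3.
U+21B8 → 3-byte form E2 86 B8 at offsets 4–6.
Offset 4 falls in char 3's range; it's byte 1 of E2 86 B8 = 0xE2.

0xE2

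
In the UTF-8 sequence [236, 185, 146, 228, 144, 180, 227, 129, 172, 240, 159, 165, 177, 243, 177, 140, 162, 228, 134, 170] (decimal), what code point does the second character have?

U+4434

Offset 0: leading byte 0xEC = 11101100 → 3-byte char #1 = EC B9 92.
Offset 3: leading byte 0xE4 = 11100100 → 3-byte char #2 = E4 90 B4.
Leading byte 0xE4 = 11100100 matches 1110xxxx → 3-byte sequence.
Byte 1: 0xE4 = 11100100, payload 0100 (4 bits).
Byte 2: 0x90 = 10010000 (10xxxxxx ✓), payload 010000.
Byte 3: 0xB4 = 10110100 (10xxxxxx ✓), payload 110100.
Concatenate: 0100010000110100 = 0x4434 (16 bits → U+4434).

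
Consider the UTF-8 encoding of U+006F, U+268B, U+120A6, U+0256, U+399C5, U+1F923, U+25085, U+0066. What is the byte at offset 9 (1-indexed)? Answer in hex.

1-indexed offset 9 is 0-indexed offset 8.
U+006F → 1-byte form 6F at offsets 0–0.
U+268B → 3-byte form E2 9A 8B at offsets 1–3.
U+120A6 → 4-byte form F0 92 82 A6 at offsets 4–7.
U+0256 → 2-byte form C9 96 at offsets 8–9.
Offset 8 falls in char 4's range; it's byte 1 of C9 96 = 0xC9.

0xC9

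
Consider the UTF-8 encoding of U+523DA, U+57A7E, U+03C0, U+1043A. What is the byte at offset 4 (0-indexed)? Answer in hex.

0xF1

U+523DA → 4-byte form F1 92 8F 9A at offsets 0–3.
U+57A7E → 4-byte form F1 97 A9 BE at offsets 4–7.
Offset 4 falls in char 2's range; it's byte 1 of F1 97 A9 BE = 0xF1.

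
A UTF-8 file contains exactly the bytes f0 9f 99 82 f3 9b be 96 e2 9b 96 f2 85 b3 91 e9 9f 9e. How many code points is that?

Byte at offset 0: 0xF0 = 11110000 → 4-byte char (#1). Advance 4.
Byte at offset 4: 0xF3 = 11110011 → 4-byte char (#2). Advance 4.
Byte at offset 8: 0xE2 = 11100010 → 3-byte char (#3). Advance 3.
Byte at offset 11: 0xF2 = 11110010 → 4-byte char (#4). Advance 4.
Byte at offset 15: 0xE9 = 11101001 → 3-byte char (#5). Advance 3.
Reached end at offset 18 after 5 code points.

5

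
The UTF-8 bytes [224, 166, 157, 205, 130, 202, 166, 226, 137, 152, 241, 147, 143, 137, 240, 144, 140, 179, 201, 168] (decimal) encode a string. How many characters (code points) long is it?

Byte at offset 0: 0xE0 = 11100000 → 3-byte char (#1). Advance 3.
Byte at offset 3: 0xCD = 11001101 → 2-byte char (#2). Advance 2.
Byte at offset 5: 0xCA = 11001010 → 2-byte char (#3). Advance 2.
Byte at offset 7: 0xE2 = 11100010 → 3-byte char (#4). Advance 3.
Byte at offset 10: 0xF1 = 11110001 → 4-byte char (#5). Advance 4.
Byte at offset 14: 0xF0 = 11110000 → 4-byte char (#6). Advance 4.
Byte at offset 18: 0xC9 = 11001001 → 2-byte char (#7). Advance 2.
Reached end at offset 20 after 7 code points.

7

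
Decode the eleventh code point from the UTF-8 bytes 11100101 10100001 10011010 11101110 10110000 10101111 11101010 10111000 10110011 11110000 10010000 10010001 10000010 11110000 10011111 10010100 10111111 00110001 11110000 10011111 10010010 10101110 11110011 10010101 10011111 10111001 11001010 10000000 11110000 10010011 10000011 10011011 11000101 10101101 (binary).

Offset 0: leading byte 0xE5 = 11100101 → 3-byte char #1 = E5 A1 9A.
Offset 3: leading byte 0xEE = 11101110 → 3-byte char #2 = EE B0 AF.
Offset 6: leading byte 0xEA = 11101010 → 3-byte char #3 = EA B8 B3.
Offset 9: leading byte 0xF0 = 11110000 → 4-byte char #4 = F0 90 91 82.
Offset 13: leading byte 0xF0 = 11110000 → 4-byte char #5 = F0 9F 94 BF.
Offset 17: leading byte 0x31 = 00110001 → 1-byte char #6 = 31.
Offset 18: leading byte 0xF0 = 11110000 → 4-byte char #7 = F0 9F 92 AE.
Offset 22: leading byte 0xF3 = 11110011 → 4-byte char #8 = F3 95 9F B9.
Offset 26: leading byte 0xCA = 11001010 → 2-byte char #9 = CA 80.
Offset 28: leading byte 0xF0 = 11110000 → 4-byte char #10 = F0 93 83 9B.
Offset 32: leading byte 0xC5 = 11000101 → 2-byte char #11 = C5 AD.
Leading byte 0xC5 = 11000101 matches 110xxxxx → 2-byte sequence.
Byte 1: 0xC5 = 11000101, payload 00101 (5 bits).
Byte 2: 0xAD = 10101101 (10xxxxxx ✓), payload 101101.
Concatenate: 00101101101 = 0x16D (11 bits → U+016D).

U+016D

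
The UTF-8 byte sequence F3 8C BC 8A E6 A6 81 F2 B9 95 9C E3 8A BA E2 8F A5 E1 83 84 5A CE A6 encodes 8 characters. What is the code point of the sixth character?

U+10C4

Offset 0: leading byte 0xF3 = 11110011 → 4-byte char #1 = F3 8C BC 8A.
Offset 4: leading byte 0xE6 = 11100110 → 3-byte char #2 = E6 A6 81.
Offset 7: leading byte 0xF2 = 11110010 → 4-byte char #3 = F2 B9 95 9C.
Offset 11: leading byte 0xE3 = 11100011 → 3-byte char #4 = E3 8A BA.
Offset 14: leading byte 0xE2 = 11100010 → 3-byte char #5 = E2 8F A5.
Offset 17: leading byte 0xE1 = 11100001 → 3-byte char #6 = E1 83 84.
Leading byte 0xE1 = 11100001 matches 1110xxxx → 3-byte sequence.
Byte 1: 0xE1 = 11100001, payload 0001 (4 bits).
Byte 2: 0x83 = 10000011 (10xxxxxx ✓), payload 000011.
Byte 3: 0x84 = 10000100 (10xxxxxx ✓), payload 000100.
Concatenate: 0001000011000100 = 0x10C4 (16 bits → U+10C4).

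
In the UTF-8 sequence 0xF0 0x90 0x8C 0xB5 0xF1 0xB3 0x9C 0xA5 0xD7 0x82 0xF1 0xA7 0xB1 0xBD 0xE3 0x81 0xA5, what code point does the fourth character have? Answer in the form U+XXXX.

Offset 0: leading byte 0xF0 = 11110000 → 4-byte char #1 = F0 90 8C B5.
Offset 4: leading byte 0xF1 = 11110001 → 4-byte char #2 = F1 B3 9C A5.
Offset 8: leading byte 0xD7 = 11010111 → 2-byte char #3 = D7 82.
Offset 10: leading byte 0xF1 = 11110001 → 4-byte char #4 = F1 A7 B1 BD.
Leading byte 0xF1 = 11110001 matches 11110xxx → 4-byte sequence.
Byte 1: 0xF1 = 11110001, payload 001 (3 bits).
Byte 2: 0xA7 = 10100111 (10xxxxxx ✓), payload 100111.
Byte 3: 0xB1 = 10110001 (10xxxxxx ✓), payload 110001.
Byte 4: 0xBD = 10111101 (10xxxxxx ✓), payload 111101.
Concatenate: 001100111110001111101 = 0x67C7D (21 bits → U+67C7D).

U+67C7D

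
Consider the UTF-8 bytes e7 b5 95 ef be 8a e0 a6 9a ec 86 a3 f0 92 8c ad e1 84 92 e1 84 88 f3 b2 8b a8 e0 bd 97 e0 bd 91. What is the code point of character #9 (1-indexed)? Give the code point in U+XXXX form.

U+0F57

Offset 0: leading byte 0xE7 = 11100111 → 3-byte char #1 = E7 B5 95.
Offset 3: leading byte 0xEF = 11101111 → 3-byte char #2 = EF BE 8A.
Offset 6: leading byte 0xE0 = 11100000 → 3-byte char #3 = E0 A6 9A.
Offset 9: leading byte 0xEC = 11101100 → 3-byte char #4 = EC 86 A3.
Offset 12: leading byte 0xF0 = 11110000 → 4-byte char #5 = F0 92 8C AD.
Offset 16: leading byte 0xE1 = 11100001 → 3-byte char #6 = E1 84 92.
Offset 19: leading byte 0xE1 = 11100001 → 3-byte char #7 = E1 84 88.
Offset 22: leading byte 0xF3 = 11110011 → 4-byte char #8 = F3 B2 8B A8.
Offset 26: leading byte 0xE0 = 11100000 → 3-byte char #9 = E0 BD 97.
Leading byte 0xE0 = 11100000 matches 1110xxxx → 3-byte sequence.
Byte 1: 0xE0 = 11100000, payload 0000 (4 bits).
Byte 2: 0xBD = 10111101 (10xxxxxx ✓), payload 111101.
Byte 3: 0x97 = 10010111 (10xxxxxx ✓), payload 010111.
Concatenate: 0000111101010111 = 0xF57 (16 bits → U+0F57).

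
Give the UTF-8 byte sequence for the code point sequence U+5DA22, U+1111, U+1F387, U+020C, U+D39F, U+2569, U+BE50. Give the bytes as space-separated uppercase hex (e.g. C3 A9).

F1 9D A8 A2 E1 84 91 F0 9F 8E 87 C8 8C ED 8E 9F E2 95 A9 EB B9 90

U+5DA22: 4-byte form → F1 9D A8 A2.
U+1111: 3-byte form → E1 84 91.
U+1F387: 4-byte form → F0 9F 8E 87.
U+020C: 2-byte form → C8 8C.
U+D39F: 3-byte form → ED 8E 9F.
U+2569: 3-byte form → E2 95 A9.
U+BE50: 3-byte form → EB B9 90.
Concatenated (22 bytes): F1 9D A8 A2 E1 84 91 F0 9F 8E 87 C8 8C ED 8E 9F E2 95 A9 EB B9 90.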